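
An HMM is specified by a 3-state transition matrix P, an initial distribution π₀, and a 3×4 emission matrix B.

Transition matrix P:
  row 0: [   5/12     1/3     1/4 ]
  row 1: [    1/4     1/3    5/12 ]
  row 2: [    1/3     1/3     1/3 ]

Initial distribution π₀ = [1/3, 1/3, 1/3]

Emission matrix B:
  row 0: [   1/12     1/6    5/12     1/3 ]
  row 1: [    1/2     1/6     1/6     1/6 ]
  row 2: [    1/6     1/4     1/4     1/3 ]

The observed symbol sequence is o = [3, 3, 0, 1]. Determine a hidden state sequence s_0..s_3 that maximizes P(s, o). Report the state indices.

path = [0, 0, 1, 2]

t=0: δ = [1.111e-01, 5.556e-02, 1.111e-01]  (obs o_0=3)
t=1: δ = [1.543e-02, 6.173e-03, 1.235e-02]  ψ = [0, 0, 2]  (obs o_1=3)
t=2: δ = [5.358e-04, 2.572e-03, 6.859e-04]  ψ = [0, 0, 2]  (obs o_2=0)
t=3: δ = [1.072e-04, 1.429e-04, 2.679e-04]  ψ = [1, 1, 1]  (obs o_3=1)
backtrack: best end state = 2; path = [0, 0, 1, 2]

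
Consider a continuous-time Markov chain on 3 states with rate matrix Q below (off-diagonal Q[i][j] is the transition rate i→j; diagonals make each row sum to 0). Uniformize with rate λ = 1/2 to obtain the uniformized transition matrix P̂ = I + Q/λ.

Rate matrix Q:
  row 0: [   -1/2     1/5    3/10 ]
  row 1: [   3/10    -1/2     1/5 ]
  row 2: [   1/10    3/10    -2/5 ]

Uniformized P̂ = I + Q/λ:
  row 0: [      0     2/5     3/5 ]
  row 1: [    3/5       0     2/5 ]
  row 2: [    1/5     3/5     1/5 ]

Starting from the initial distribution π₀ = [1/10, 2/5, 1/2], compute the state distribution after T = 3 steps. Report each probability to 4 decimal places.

t=0: π = [0.1000, 0.4000, 0.5000]
t=1: π = [0.3400, 0.3400, 0.3200]
t=2: π = [0.2680, 0.3280, 0.4040]
t=3: π = [0.2776, 0.3496, 0.3728]

π = [0.2776, 0.3496, 0.3728]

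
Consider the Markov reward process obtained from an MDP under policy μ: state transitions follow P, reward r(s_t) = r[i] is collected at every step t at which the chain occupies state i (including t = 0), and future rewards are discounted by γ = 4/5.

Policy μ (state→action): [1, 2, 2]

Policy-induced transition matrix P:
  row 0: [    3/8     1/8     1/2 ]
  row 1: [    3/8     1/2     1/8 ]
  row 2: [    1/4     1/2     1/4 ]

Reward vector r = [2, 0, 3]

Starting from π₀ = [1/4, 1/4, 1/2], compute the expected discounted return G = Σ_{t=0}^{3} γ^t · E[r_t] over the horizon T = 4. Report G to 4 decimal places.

t=0: π = [0.2500, 0.2500, 0.5000], E[r] = 2.0000, γ^t·E[r] = 2.000000, running G = 2.000000
t=1: π = [0.3125, 0.4063, 0.2813], E[r] = 1.4688, γ^t·E[r] = 1.175000, running G = 3.175000
t=2: π = [0.3398, 0.3828, 0.2773], E[r] = 1.5117, γ^t·E[r] = 0.967500, running G = 4.142500
t=3: π = [0.3403, 0.3726, 0.2871], E[r] = 1.5420, γ^t·E[r] = 0.789500, running G = 4.932000

G = 4.9320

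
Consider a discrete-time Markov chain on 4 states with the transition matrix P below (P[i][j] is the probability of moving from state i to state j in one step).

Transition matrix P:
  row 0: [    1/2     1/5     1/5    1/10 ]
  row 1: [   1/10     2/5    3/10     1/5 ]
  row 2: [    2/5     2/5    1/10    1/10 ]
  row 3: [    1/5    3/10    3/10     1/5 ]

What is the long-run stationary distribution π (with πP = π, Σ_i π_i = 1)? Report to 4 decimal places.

π = [0.3035, 0.3246, 0.2247, 0.1472]

Balance equations π_j = Σ_i π_i·P[i][j]:
  π_0 = 1/2·π_0 + 1/10·π_1 + 2/5·π_2 + 1/5·π_3
  π_1 = 1/5·π_0 + 2/5·π_1 + 2/5·π_2 + 3/10·π_3
  π_2 = 1/5·π_0 + 3/10·π_1 + 1/10·π_2 + 3/10·π_3
  normalize: π_0 + π_1 + π_2 + π_3 = 1
Solving the linear system gives exactly π = [231/761, 247/761, 171/761, 112/761].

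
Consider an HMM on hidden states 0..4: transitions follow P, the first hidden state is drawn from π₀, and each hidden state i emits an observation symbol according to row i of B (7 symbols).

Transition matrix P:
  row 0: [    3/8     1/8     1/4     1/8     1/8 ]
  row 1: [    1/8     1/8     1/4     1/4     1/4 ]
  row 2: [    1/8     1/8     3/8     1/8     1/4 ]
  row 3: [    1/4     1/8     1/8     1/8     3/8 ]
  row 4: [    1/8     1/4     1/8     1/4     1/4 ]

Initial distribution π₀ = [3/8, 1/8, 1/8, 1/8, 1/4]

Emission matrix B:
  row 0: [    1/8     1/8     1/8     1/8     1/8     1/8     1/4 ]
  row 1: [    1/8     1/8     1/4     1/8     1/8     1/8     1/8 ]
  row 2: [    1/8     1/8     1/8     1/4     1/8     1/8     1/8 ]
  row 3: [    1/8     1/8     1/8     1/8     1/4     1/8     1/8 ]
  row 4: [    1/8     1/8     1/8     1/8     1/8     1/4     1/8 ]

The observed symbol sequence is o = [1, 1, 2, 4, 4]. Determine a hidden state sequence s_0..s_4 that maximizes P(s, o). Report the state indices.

path = [0, 0, 0, 0, 0]

t=0: δ = [4.688e-02, 1.562e-02, 1.562e-02, 1.562e-02, 3.125e-02]  (obs o_0=1)
t=1: δ = [2.197e-03, 9.766e-04, 1.465e-03, 9.766e-04, 9.766e-04]  ψ = [0, 4, 0, 4, 4]  (obs o_1=1)
t=2: δ = [1.030e-04, 6.866e-05, 6.866e-05, 3.433e-05, 4.578e-05]  ψ = [0, 0, 0, 0, 2]  (obs o_2=2)
t=3: δ = [4.828e-06, 1.609e-06, 3.219e-06, 4.292e-06, 2.146e-06]  ψ = [0, 0, 0, 1, 1]  (obs o_3=4)
t=4: δ = [2.263e-07, 7.544e-08, 1.509e-07, 1.509e-07, 2.012e-07]  ψ = [0, 0, 0, 0, 3]  (obs o_4=4)
backtrack: best end state = 0; path = [0, 0, 0, 0, 0]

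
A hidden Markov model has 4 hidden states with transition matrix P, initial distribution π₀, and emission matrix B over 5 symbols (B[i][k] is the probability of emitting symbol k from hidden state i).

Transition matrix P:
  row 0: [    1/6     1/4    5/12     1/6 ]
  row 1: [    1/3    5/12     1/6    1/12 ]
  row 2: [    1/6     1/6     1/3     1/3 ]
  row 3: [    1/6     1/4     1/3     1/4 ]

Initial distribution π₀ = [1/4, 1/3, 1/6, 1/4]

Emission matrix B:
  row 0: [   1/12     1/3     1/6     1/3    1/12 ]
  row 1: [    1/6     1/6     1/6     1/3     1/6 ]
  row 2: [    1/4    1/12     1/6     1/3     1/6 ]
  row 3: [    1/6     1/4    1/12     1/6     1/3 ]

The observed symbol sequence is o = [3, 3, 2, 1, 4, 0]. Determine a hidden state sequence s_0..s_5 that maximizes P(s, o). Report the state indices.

t=0: δ = [8.333e-02, 1.111e-01, 5.556e-02, 4.167e-02]  (obs o_0=3)
t=1: δ = [1.235e-02, 1.543e-02, 1.157e-02, 3.086e-03]  ψ = [1, 1, 0, 2]  (obs o_1=3)
t=2: δ = [8.573e-04, 1.072e-03, 8.573e-04, 3.215e-04]  ψ = [1, 1, 0, 2]  (obs o_2=2)
t=3: δ = [1.191e-04, 7.442e-05, 2.977e-05, 7.144e-05]  ψ = [1, 1, 0, 2]  (obs o_3=1)
t=4: δ = [2.067e-06, 5.168e-06, 8.269e-06, 6.615e-06]  ψ = [1, 1, 0, 0]  (obs o_4=4)
t=5: δ = [1.436e-07, 3.589e-07, 6.891e-07, 4.594e-07]  ψ = [1, 1, 2, 2]  (obs o_5=0)
backtrack: best end state = 2; path = [1, 1, 1, 0, 2, 2]

path = [1, 1, 1, 0, 2, 2]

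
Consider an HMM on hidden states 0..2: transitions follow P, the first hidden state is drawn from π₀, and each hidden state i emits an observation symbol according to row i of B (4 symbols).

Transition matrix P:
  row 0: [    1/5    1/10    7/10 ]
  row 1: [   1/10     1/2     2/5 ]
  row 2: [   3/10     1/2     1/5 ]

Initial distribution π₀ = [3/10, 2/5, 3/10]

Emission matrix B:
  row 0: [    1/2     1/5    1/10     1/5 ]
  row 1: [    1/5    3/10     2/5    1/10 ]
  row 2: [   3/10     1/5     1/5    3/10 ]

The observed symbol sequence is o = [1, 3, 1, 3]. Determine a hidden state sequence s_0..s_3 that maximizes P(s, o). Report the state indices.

path = [1, 2, 1, 2]

t=0: δ = [6.000e-02, 1.200e-01, 6.000e-02]  (obs o_0=1)
t=1: δ = [3.600e-03, 6.000e-03, 1.440e-02]  ψ = [2, 1, 1]  (obs o_1=3)
t=2: δ = [8.640e-04, 2.160e-03, 5.760e-04]  ψ = [2, 2, 2]  (obs o_2=1)
t=3: δ = [4.320e-05, 1.080e-04, 2.592e-04]  ψ = [1, 1, 1]  (obs o_3=3)
backtrack: best end state = 2; path = [1, 2, 1, 2]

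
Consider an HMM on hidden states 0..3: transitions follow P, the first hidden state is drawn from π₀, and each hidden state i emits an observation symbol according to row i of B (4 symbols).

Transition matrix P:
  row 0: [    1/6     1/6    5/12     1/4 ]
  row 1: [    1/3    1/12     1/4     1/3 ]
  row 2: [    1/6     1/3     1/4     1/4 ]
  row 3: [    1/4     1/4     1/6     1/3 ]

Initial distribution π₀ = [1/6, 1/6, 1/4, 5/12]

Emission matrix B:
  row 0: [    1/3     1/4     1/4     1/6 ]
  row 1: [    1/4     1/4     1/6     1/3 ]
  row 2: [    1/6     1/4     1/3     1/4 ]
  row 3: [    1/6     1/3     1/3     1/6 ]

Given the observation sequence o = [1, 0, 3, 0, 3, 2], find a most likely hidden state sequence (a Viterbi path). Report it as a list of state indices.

t=0: δ = [4.167e-02, 4.167e-02, 6.250e-02, 1.389e-01]  (obs o_0=1)
t=1: δ = [1.157e-02, 8.681e-03, 3.858e-03, 7.716e-03]  ψ = [3, 3, 3, 3]  (obs o_1=0)
t=2: δ = [4.823e-04, 6.430e-04, 1.206e-03, 4.823e-04]  ψ = [1, 0, 0, 0]  (obs o_2=3)
t=3: δ = [7.144e-05, 1.005e-04, 5.023e-05, 5.023e-05]  ψ = [1, 2, 2, 2]  (obs o_3=0)
t=4: δ = [5.582e-06, 5.582e-06, 7.442e-06, 5.582e-06]  ψ = [1, 2, 0, 1]  (obs o_4=3)
t=5: δ = [4.651e-07, 4.135e-07, 7.752e-07, 6.202e-07]  ψ = [1, 2, 0, 1]  (obs o_5=2)
backtrack: best end state = 2; path = [3, 0, 2, 1, 0, 2]

path = [3, 0, 2, 1, 0, 2]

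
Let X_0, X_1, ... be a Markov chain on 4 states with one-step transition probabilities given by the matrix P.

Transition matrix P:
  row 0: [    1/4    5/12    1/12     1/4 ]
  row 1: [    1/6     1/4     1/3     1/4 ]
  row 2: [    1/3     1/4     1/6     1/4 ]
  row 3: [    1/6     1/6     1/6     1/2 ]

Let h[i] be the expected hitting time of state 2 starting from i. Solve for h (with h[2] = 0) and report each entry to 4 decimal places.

First-step conditioning: h[2] = 0; for i ≠ 2, h[i] = 1 + Σ_k P[i][k]·h[k].
  h[0] = 1 + 1/4·h[0] + 5/12·h[1] + 1/4·h[3]
  h[1] = 1 + 1/6·h[0] + 1/4·h[1] + 1/4·h[3]
  h[3] = 1 + 1/6·h[0] + 1/6·h[1] + 1/2·h[3]
Solving the 3×3 linear system over states ≠ 2 gives exactly h = [126/23, 99/23, 0, 121/23] (h[2] = 0 is the target).

h = [5.4783, 4.3043, 0.0000, 5.2609]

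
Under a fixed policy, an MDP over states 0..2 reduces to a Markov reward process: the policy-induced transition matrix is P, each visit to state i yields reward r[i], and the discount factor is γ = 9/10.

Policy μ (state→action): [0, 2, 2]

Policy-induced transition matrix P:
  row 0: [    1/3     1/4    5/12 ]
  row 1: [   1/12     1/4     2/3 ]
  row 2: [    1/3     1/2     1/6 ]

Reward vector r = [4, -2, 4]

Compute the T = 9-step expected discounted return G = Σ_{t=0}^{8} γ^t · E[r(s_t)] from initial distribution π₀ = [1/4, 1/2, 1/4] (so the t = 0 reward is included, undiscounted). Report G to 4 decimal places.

t=0: π = [0.2500, 0.5000, 0.2500], E[r] = 1.0000, γ^t·E[r] = 1.000000, running G = 1.000000
t=1: π = [0.2083, 0.3125, 0.4792], E[r] = 2.1250, γ^t·E[r] = 1.912500, running G = 2.912500
t=2: π = [0.2552, 0.3698, 0.3750], E[r] = 1.7813, γ^t·E[r] = 1.442813, running G = 4.355313
t=3: π = [0.2409, 0.3438, 0.4154], E[r] = 1.9375, γ^t·E[r] = 1.412438, running G = 5.767750
t=4: π = [0.2474, 0.3538, 0.3988], E[r] = 1.8770, γ^t·E[r] = 1.231469, running G = 6.999219
t=5: π = [0.2449, 0.3497, 0.4054], E[r] = 1.9019, γ^t·E[r] = 1.123027, running G = 8.122246
t=6: π = [0.2459, 0.3514, 0.4027], E[r] = 1.8918, γ^t·E[r] = 1.005404, running G = 9.127650
t=7: π = [0.2455, 0.3507, 0.4038], E[r] = 1.8959, γ^t·E[r] = 0.906805, running G = 10.034455
t=8: π = [0.2457, 0.3510, 0.4034], E[r] = 1.8943, γ^t·E[r] = 0.815419, running G = 10.849874

G = 10.8499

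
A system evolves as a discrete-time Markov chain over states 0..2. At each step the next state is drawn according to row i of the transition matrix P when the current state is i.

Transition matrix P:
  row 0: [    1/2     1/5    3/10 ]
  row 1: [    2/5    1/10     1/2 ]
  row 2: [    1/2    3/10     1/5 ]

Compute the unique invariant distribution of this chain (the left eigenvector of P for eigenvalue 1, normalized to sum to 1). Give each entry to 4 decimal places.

Balance equations π_j = Σ_i π_i·P[i][j]:
  π_0 = 1/2·π_0 + 2/5·π_1 + 1/2·π_2
  π_1 = 1/5·π_0 + 1/10·π_1 + 3/10·π_2
  normalize: π_0 + π_1 + π_2 = 1
Solving the linear system gives exactly π = [57/119, 25/119, 37/119].

π = [0.4790, 0.2101, 0.3109]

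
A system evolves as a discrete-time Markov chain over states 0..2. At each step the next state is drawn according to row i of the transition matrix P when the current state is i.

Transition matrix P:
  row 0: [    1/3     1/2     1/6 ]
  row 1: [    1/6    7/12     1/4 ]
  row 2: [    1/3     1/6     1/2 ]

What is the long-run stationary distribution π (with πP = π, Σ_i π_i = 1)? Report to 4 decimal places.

Balance equations π_j = Σ_i π_i·P[i][j]:
  π_0 = 1/3·π_0 + 1/6·π_1 + 1/3·π_2
  π_1 = 1/2·π_0 + 7/12·π_1 + 1/6·π_2
  normalize: π_0 + π_1 + π_2 = 1
Solving the linear system gives exactly π = [6/23, 10/23, 7/23].

π = [0.2609, 0.4348, 0.3043]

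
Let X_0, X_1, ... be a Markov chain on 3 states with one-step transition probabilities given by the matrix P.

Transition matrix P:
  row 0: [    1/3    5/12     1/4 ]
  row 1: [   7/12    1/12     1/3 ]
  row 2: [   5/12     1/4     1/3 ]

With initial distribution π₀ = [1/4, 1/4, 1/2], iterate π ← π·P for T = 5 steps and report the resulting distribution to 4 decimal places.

t=0: π = [0.2500, 0.2500, 0.5000]
t=1: π = [0.4375, 0.2500, 0.3125]
t=2: π = [0.4219, 0.2813, 0.2969]
t=3: π = [0.4284, 0.2734, 0.2982]
t=4: π = [0.4265, 0.2758, 0.2976]
t=5: π = [0.4271, 0.2751, 0.2978]

π = [0.4271, 0.2751, 0.2978]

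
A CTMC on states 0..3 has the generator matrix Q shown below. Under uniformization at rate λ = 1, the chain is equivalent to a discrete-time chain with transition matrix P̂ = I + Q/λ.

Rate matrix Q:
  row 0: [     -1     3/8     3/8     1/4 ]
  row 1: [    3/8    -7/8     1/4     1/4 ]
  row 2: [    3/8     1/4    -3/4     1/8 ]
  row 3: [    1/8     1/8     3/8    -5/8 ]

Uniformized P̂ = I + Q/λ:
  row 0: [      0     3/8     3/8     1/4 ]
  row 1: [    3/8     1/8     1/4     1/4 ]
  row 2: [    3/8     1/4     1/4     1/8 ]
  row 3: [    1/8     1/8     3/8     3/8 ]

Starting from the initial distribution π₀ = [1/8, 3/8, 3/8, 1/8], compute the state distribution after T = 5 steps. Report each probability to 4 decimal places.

t=0: π = [0.1250, 0.3750, 0.3750, 0.1250]
t=1: π = [0.2969, 0.2031, 0.2813, 0.2188]
t=2: π = [0.2090, 0.2344, 0.3145, 0.2422]
t=3: π = [0.2361, 0.2166, 0.3064, 0.2410]
t=4: π = [0.2262, 0.2223, 0.3096, 0.2418]
t=5: π = [0.2297, 0.2203, 0.3085, 0.2415]

π = [0.2297, 0.2203, 0.3085, 0.2415]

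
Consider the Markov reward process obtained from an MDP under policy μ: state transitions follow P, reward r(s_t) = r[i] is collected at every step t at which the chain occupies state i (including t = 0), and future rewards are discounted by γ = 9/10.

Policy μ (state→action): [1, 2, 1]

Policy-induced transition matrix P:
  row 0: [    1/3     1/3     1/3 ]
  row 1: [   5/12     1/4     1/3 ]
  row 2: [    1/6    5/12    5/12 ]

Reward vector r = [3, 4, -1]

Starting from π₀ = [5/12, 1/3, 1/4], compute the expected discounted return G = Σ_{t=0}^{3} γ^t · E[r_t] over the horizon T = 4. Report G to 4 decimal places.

t=0: π = [0.4167, 0.3333, 0.2500], E[r] = 2.3333, γ^t·E[r] = 2.333333, running G = 2.333333
t=1: π = [0.3194, 0.3264, 0.3542], E[r] = 1.9097, γ^t·E[r] = 1.718750, running G = 4.052083
t=2: π = [0.3015, 0.3356, 0.3628], E[r] = 1.8843, γ^t·E[r] = 1.526250, running G = 5.578333
t=3: π = [0.3008, 0.3356, 0.3636], E[r] = 1.8813, γ^t·E[r] = 1.371480, running G = 6.949814

G = 6.9498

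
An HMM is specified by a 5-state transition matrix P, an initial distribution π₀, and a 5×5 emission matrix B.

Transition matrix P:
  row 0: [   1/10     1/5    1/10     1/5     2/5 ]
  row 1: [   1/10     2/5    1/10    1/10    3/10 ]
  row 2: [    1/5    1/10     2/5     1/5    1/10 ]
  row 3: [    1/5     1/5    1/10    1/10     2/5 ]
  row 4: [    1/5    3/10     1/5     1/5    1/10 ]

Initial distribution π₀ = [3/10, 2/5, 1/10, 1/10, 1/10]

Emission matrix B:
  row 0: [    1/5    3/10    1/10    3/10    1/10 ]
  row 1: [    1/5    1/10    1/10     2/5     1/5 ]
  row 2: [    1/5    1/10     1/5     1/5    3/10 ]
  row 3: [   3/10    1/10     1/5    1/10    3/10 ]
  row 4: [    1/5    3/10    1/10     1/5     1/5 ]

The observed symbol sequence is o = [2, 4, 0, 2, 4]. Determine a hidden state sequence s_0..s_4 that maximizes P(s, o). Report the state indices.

t=0: δ = [3.000e-02, 4.000e-02, 2.000e-02, 2.000e-02, 1.000e-02]  (obs o_0=2)
t=1: δ = [4.000e-04, 3.200e-03, 2.400e-03, 1.800e-03, 2.400e-03]  ψ = [1, 1, 2, 0, 0]  (obs o_1=4)
t=2: δ = [9.600e-05, 2.560e-04, 1.920e-04, 1.440e-04, 1.920e-04]  ψ = [2, 1, 2, 2, 1]  (obs o_2=0)
t=3: δ = [3.840e-06, 1.024e-05, 1.536e-05, 7.680e-06, 7.680e-06]  ψ = [2, 1, 2, 2, 1]  (obs o_3=2)
t=4: δ = [3.072e-07, 8.192e-07, 1.843e-06, 9.216e-07, 6.144e-07]  ψ = [2, 1, 2, 2, 1]  (obs o_4=4)
backtrack: best end state = 2; path = [2, 2, 2, 2, 2]

path = [2, 2, 2, 2, 2]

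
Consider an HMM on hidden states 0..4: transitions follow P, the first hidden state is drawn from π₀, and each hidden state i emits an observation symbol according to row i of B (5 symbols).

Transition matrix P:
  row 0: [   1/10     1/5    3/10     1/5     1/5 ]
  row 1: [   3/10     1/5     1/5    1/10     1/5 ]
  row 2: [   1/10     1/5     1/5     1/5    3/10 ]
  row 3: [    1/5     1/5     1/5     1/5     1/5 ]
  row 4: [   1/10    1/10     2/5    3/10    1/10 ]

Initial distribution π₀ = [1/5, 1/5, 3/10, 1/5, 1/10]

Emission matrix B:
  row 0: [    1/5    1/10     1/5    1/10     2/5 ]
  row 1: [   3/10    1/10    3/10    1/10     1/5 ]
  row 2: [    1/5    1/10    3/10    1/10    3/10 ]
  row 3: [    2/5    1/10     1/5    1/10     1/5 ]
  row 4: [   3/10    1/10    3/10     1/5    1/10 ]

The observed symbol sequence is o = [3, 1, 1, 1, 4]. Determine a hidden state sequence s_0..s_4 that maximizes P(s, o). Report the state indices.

t=0: δ = [2.000e-02, 2.000e-02, 3.000e-02, 2.000e-02, 2.000e-02]  (obs o_0=3)
t=1: δ = [6.000e-04, 6.000e-04, 8.000e-04, 6.000e-04, 9.000e-04]  ψ = [1, 2, 4, 2, 2]  (obs o_1=1)
t=2: δ = [1.800e-05, 1.600e-05, 3.600e-05, 2.700e-05, 2.400e-05]  ψ = [1, 2, 4, 4, 2]  (obs o_2=1)
t=3: δ = [5.400e-07, 7.200e-07, 9.600e-07, 7.200e-07, 1.080e-06]  ψ = [3, 2, 4, 2, 2]  (obs o_3=1)
t=4: δ = [8.640e-08, 3.840e-08, 1.296e-07, 6.480e-08, 2.880e-08]  ψ = [1, 2, 4, 4, 2]  (obs o_4=4)
backtrack: best end state = 2; path = [2, 4, 2, 4, 2]

path = [2, 4, 2, 4, 2]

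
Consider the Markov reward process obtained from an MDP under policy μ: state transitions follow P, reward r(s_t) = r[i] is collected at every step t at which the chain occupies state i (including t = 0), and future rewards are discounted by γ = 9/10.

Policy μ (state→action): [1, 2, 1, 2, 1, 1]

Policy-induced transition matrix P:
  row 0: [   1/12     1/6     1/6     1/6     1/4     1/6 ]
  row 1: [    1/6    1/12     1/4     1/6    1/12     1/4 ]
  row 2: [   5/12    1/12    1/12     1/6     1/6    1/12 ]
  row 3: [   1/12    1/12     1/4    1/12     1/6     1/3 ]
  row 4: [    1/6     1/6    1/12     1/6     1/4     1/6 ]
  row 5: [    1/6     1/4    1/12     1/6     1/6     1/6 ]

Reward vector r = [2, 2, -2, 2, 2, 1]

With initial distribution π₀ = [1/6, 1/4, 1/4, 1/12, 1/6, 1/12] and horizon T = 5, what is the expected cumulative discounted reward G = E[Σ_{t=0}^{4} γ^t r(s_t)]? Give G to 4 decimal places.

t=0: π = [0.1667, 0.2500, 0.2500, 0.0833, 0.1667, 0.0833], E[r] = 0.9167, γ^t·E[r] = 0.916667, running G = 0.916667
t=1: π = [0.2083, 0.1250, 0.1528, 0.1597, 0.1736, 0.1806], E[r] = 1.2083, γ^t·E[r] = 1.087500, running G = 2.004167
t=2: π = [0.1742, 0.1453, 0.1481, 0.1534, 0.1881, 0.1910], E[r] = 1.2164, γ^t·E[r] = 0.985313, running G = 2.989479
t=3: π = [0.1764, 0.1454, 0.1476, 0.1539, 0.1848, 0.1920], E[r] = 1.2175, γ^t·E[r] = 0.887590, running G = 3.877069
t=4: π = [0.1760, 0.1454, 0.1479, 0.1538, 0.1847, 0.1921], E[r] = 1.2162, γ^t·E[r] = 0.797979, running G = 4.675048

G = 4.6750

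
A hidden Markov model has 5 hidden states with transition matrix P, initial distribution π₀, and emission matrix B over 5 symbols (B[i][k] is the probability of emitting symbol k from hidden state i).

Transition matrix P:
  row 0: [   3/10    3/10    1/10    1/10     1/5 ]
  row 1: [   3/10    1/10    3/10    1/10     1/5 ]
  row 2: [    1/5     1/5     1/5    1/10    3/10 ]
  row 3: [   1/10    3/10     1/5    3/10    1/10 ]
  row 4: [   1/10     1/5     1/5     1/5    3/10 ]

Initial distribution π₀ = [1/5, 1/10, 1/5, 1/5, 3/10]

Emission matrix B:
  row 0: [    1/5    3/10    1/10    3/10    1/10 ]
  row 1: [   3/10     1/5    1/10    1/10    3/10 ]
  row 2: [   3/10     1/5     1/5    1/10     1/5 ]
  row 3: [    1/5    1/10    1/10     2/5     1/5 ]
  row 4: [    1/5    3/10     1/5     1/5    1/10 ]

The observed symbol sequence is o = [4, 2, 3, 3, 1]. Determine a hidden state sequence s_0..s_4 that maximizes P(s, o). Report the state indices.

t=0: δ = [2.000e-02, 3.000e-02, 4.000e-02, 4.000e-02, 3.000e-02]  (obs o_0=4)
t=1: δ = [9.000e-04, 1.200e-03, 1.800e-03, 1.200e-03, 2.400e-03]  ψ = [1, 3, 1, 3, 2]  (obs o_1=2)
t=2: δ = [1.080e-04, 4.800e-05, 4.800e-05, 1.920e-04, 1.440e-04]  ψ = [1, 4, 4, 4, 4]  (obs o_2=3)
t=3: δ = [9.720e-06, 5.760e-06, 3.840e-06, 2.304e-05, 8.640e-06]  ψ = [0, 3, 3, 3, 4]  (obs o_3=3)
t=4: δ = [8.748e-07, 1.382e-06, 9.216e-07, 6.912e-07, 7.776e-07]  ψ = [0, 3, 3, 3, 4]  (obs o_4=1)
backtrack: best end state = 1; path = [2, 4, 3, 3, 1]

path = [2, 4, 3, 3, 1]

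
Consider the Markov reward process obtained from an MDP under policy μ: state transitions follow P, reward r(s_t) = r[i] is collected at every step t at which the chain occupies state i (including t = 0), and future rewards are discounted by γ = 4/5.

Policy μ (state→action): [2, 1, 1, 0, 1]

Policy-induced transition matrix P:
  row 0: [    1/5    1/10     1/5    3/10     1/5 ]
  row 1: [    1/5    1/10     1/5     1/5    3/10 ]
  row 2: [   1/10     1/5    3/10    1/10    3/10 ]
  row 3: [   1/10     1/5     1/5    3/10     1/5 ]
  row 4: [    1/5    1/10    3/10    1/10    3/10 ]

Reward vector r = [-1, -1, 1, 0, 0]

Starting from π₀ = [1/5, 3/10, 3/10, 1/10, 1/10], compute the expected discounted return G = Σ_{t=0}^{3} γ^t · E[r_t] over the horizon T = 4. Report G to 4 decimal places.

G = -0.3041

t=0: π = [0.2000, 0.3000, 0.3000, 0.1000, 0.1000], E[r] = -0.2000, γ^t·E[r] = -0.200000, running G = -0.200000
t=1: π = [0.1600, 0.1400, 0.2400, 0.1900, 0.2700], E[r] = -0.0600, γ^t·E[r] = -0.048000, running G = -0.248000
t=2: π = [0.1570, 0.1430, 0.2510, 0.1840, 0.2650], E[r] = -0.0490, γ^t·E[r] = -0.031360, running G = -0.279360
t=3: π = [0.1565, 0.1435, 0.2516, 0.1825, 0.2659], E[r] = -0.0484, γ^t·E[r] = -0.024781, running G = -0.304141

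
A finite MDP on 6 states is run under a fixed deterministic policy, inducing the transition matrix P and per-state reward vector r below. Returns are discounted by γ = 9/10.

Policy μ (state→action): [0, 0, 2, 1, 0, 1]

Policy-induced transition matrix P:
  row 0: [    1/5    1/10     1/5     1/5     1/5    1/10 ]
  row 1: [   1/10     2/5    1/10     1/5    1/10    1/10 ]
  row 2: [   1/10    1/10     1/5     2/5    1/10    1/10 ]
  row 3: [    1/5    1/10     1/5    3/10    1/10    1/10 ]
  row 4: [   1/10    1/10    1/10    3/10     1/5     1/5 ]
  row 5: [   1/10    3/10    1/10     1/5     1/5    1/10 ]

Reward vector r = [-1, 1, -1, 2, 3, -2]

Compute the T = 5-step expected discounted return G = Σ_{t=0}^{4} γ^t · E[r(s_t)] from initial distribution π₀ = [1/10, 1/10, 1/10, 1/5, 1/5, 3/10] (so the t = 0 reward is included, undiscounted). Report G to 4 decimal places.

G = 2.2644

t=0: π = [0.1000, 0.1000, 0.1000, 0.2000, 0.2000, 0.3000], E[r] = 0.3000, γ^t·E[r] = 0.300000, running G = 0.300000
t=1: π = [0.1300, 0.1900, 0.1400, 0.2600, 0.1600, 0.1200], E[r] = 0.6800, γ^t·E[r] = 0.612000, running G = 0.912000
t=2: π = [0.1390, 0.1810, 0.1530, 0.2700, 0.1410, 0.1160], E[r] = 0.6200, γ^t·E[r] = 0.502200, running G = 1.414200
t=3: π = [0.1409, 0.1775, 0.1562, 0.2717, 0.1396, 0.1141], E[r] = 0.6144, γ^t·E[r] = 0.447898, running G = 1.862098
t=4: π = [0.1413, 0.1761, 0.1569, 0.2724, 0.1395, 0.1140], E[r] = 0.6131, γ^t·E[r] = 0.402275, running G = 2.264372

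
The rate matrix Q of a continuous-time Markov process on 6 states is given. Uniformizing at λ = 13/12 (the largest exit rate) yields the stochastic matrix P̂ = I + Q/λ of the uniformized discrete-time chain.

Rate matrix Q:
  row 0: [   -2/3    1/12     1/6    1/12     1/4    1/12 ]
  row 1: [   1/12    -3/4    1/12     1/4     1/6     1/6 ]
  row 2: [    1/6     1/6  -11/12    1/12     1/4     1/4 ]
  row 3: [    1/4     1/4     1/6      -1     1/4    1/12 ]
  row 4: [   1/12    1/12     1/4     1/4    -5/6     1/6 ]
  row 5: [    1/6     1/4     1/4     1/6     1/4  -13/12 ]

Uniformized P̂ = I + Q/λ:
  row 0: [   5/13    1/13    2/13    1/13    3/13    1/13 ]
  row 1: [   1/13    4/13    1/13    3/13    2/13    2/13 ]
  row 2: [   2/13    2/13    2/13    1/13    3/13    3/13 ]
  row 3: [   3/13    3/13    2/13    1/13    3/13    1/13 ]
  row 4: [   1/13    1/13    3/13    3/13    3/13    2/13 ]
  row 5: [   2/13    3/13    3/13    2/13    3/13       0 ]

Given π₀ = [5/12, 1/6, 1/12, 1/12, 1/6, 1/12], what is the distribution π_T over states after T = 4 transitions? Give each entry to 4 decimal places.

π = [0.1767, 0.1696, 0.1672, 0.1457, 0.2179, 0.1230]

t=0: π = [0.4167, 0.1667, 0.0833, 0.0833, 0.1667, 0.0833]
t=1: π = [0.2308, 0.1474, 0.1603, 0.1346, 0.2179, 0.1090]
t=2: π = [0.1893, 0.1607, 0.1677, 0.1415, 0.2194, 0.1213]
t=3: π = [0.1792, 0.1673, 0.1677, 0.1447, 0.2184, 0.1226]
t=4: π = [0.1767, 0.1696, 0.1672, 0.1457, 0.2179, 0.1230]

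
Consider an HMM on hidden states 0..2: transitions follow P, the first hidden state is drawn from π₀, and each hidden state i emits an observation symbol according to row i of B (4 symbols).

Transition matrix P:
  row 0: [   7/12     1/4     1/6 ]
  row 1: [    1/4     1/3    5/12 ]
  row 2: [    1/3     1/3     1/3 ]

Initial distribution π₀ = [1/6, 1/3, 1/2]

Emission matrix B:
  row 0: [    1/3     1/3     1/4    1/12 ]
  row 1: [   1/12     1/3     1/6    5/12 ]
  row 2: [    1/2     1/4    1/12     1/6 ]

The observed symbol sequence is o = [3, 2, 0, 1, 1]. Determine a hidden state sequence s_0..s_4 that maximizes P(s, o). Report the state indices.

t=0: δ = [1.389e-02, 1.389e-01, 8.333e-02]  (obs o_0=3)
t=1: δ = [8.681e-03, 7.716e-03, 4.823e-03]  ψ = [1, 1, 1]  (obs o_1=2)
t=2: δ = [1.688e-03, 2.143e-04, 1.608e-03]  ψ = [0, 1, 1]  (obs o_2=0)
t=3: δ = [3.282e-04, 1.786e-04, 1.340e-04]  ψ = [0, 2, 2]  (obs o_3=1)
t=4: δ = [6.382e-05, 2.735e-05, 1.861e-05]  ψ = [0, 0, 1]  (obs o_4=1)
backtrack: best end state = 0; path = [1, 0, 0, 0, 0]

path = [1, 0, 0, 0, 0]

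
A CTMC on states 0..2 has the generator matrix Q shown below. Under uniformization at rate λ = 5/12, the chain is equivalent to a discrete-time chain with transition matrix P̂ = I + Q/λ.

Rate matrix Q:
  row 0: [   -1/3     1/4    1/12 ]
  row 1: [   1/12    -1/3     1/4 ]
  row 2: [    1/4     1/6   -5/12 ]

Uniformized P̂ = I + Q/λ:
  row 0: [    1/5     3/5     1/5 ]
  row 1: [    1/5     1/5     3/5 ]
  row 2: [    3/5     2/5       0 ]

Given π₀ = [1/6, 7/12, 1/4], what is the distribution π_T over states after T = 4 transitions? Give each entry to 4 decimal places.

π = [0.3235, 0.3817, 0.2948]

t=0: π = [0.1667, 0.5833, 0.2500]
t=1: π = [0.3000, 0.3167, 0.3833]
t=2: π = [0.3533, 0.3967, 0.2500]
t=3: π = [0.3000, 0.3913, 0.3087]
t=4: π = [0.3235, 0.3817, 0.2948]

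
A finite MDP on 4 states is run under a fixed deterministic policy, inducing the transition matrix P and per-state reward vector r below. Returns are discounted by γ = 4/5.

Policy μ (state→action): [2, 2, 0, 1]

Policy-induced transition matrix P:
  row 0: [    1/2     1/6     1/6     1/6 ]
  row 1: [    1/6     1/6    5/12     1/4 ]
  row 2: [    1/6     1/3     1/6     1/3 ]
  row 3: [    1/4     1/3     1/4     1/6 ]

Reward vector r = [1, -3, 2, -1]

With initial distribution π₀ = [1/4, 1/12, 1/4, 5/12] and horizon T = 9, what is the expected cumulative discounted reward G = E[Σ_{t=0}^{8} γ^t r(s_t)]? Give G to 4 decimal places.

G = -0.6411

t=0: π = [0.2500, 0.0833, 0.2500, 0.4167], E[r] = 0.0833, γ^t·E[r] = 0.083333, running G = 0.083333
t=1: π = [0.2847, 0.2778, 0.2222, 0.2153], E[r] = -0.3194, γ^t·E[r] = -0.255556, running G = -0.172222
t=2: π = [0.2795, 0.2396, 0.2541, 0.2269], E[r] = -0.1580, γ^t·E[r] = -0.101111, running G = -0.273333
t=3: π = [0.2787, 0.2468, 0.2455, 0.2290], E[r] = -0.1997, γ^t·E[r] = -0.102272, running G = -0.375605
t=4: π = [0.2787, 0.2457, 0.2475, 0.2281], E[r] = -0.1918, γ^t·E[r] = -0.078561, running G = -0.454166
t=5: π = [0.2786, 0.2459, 0.2471, 0.2284], E[r] = -0.1934, γ^t·E[r] = -0.063371, running G = -0.517537
t=6: π = [0.2786, 0.2459, 0.2472, 0.2283], E[r] = -0.1932, γ^t·E[r] = -0.050641, running G = -0.568178
t=7: π = [0.2785, 0.2459, 0.2472, 0.2284], E[r] = -0.1932, γ^t·E[r] = -0.040522, running G = -0.608700
t=8: π = [0.2785, 0.2459, 0.2472, 0.2284], E[r] = -0.1932, γ^t·E[r] = -0.032417, running G = -0.641117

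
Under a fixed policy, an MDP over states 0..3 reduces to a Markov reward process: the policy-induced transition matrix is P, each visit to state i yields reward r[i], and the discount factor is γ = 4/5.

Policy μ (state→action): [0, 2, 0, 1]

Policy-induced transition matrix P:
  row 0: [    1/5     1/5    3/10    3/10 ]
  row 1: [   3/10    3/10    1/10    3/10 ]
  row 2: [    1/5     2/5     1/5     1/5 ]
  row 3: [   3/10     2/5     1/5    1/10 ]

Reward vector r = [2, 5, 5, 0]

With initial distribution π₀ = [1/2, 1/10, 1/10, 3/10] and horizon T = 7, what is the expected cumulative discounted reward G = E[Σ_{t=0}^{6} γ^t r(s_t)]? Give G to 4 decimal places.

G = 11.1153

t=0: π = [0.5000, 0.1000, 0.1000, 0.3000], E[r] = 2.0000, γ^t·E[r] = 2.000000, running G = 2.000000
t=1: π = [0.2400, 0.2900, 0.2400, 0.2300], E[r] = 3.1300, γ^t·E[r] = 2.504000, running G = 4.504000
t=2: π = [0.2520, 0.3230, 0.1950, 0.2300], E[r] = 3.0940, γ^t·E[r] = 1.980160, running G = 6.484160
t=3: π = [0.2553, 0.3173, 0.1929, 0.2345], E[r] = 3.0616, γ^t·E[r] = 1.567539, running G = 8.051699
t=4: π = [0.2552, 0.3172, 0.1938, 0.2338], E[r] = 3.0654, γ^t·E[r] = 1.255592, running G = 9.307291
t=5: π = [0.2551, 0.3172, 0.1938, 0.2339], E[r] = 3.0654, γ^t·E[r] = 1.004472, running G = 10.311763
t=6: π = [0.2551, 0.3173, 0.1938, 0.2338], E[r] = 3.0654, γ^t·E[r] = 0.803583, running G = 11.115346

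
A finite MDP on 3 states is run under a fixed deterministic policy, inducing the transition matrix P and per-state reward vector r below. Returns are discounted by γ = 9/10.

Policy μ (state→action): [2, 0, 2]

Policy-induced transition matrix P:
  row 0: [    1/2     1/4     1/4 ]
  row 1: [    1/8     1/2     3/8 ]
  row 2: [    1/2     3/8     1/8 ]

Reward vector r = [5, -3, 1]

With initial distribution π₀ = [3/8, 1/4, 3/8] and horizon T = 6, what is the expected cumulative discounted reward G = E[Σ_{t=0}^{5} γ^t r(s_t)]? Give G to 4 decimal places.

t=0: π = [0.3750, 0.2500, 0.3750], E[r] = 1.5000, γ^t·E[r] = 1.500000, running G = 1.500000
t=1: π = [0.4063, 0.3594, 0.2344], E[r] = 1.1875, γ^t·E[r] = 1.068750, running G = 2.568750
t=2: π = [0.3652, 0.3691, 0.2656], E[r] = 0.9844, γ^t·E[r] = 0.797344, running G = 3.366094
t=3: π = [0.3616, 0.3755, 0.2629], E[r] = 0.9443, γ^t·E[r] = 0.688421, running G = 4.054515
t=4: π = [0.3592, 0.3767, 0.2641], E[r] = 0.9298, γ^t·E[r] = 0.610048, running G = 4.664563
t=5: π = [0.3587, 0.3772, 0.2641], E[r] = 0.9261, γ^t·E[r] = 0.546863, running G = 5.211426

G = 5.2114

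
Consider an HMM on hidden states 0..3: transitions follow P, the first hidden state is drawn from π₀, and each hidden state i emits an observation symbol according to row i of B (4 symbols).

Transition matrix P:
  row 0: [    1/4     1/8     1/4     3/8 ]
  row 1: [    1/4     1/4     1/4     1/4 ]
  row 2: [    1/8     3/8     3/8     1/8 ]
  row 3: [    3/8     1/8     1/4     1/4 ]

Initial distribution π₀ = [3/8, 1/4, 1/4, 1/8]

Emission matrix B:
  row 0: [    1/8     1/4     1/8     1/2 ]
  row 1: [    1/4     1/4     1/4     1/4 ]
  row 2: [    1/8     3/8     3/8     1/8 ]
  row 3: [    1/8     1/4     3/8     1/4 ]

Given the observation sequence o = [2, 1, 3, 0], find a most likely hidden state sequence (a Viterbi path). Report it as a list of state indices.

path = [2, 2, 1, 1]

t=0: δ = [4.688e-02, 6.250e-02, 9.375e-02, 4.688e-02]  (obs o_0=2)
t=1: δ = [4.395e-03, 8.789e-03, 1.318e-02, 4.395e-03]  ψ = [3, 2, 2, 0]  (obs o_1=1)
t=2: δ = [1.099e-03, 1.236e-03, 6.180e-04, 5.493e-04]  ψ = [1, 2, 2, 1]  (obs o_2=3)
t=3: δ = [3.862e-05, 7.725e-05, 3.862e-05, 5.150e-05]  ψ = [1, 1, 1, 0]  (obs o_3=0)
backtrack: best end state = 1; path = [2, 2, 1, 1]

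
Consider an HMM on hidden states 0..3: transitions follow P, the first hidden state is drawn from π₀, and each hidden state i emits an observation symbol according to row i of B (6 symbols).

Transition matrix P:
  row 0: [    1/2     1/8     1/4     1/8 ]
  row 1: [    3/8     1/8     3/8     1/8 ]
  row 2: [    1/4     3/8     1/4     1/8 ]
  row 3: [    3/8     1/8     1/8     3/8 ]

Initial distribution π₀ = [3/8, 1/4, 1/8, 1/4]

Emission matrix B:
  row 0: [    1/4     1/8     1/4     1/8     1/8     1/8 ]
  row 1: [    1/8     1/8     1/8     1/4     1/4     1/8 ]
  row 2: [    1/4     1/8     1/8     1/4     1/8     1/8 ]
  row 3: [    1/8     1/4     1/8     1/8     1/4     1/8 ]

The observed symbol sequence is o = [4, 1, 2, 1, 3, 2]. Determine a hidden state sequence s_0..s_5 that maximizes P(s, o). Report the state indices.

path = [3, 3, 0, 0, 0, 0]

t=0: δ = [4.688e-02, 6.250e-02, 1.562e-02, 6.250e-02]  (obs o_0=4)
t=1: δ = [2.930e-03, 9.766e-04, 2.930e-03, 5.859e-03]  ψ = [0, 1, 1, 3]  (obs o_1=1)
t=2: δ = [5.493e-04, 1.373e-04, 9.155e-05, 2.747e-04]  ψ = [3, 2, 0, 3]  (obs o_2=2)
t=3: δ = [3.433e-05, 8.583e-06, 1.717e-05, 2.575e-05]  ψ = [0, 0, 0, 3]  (obs o_3=1)
t=4: δ = [2.146e-06, 1.609e-06, 2.146e-06, 1.207e-06]  ψ = [0, 2, 0, 3]  (obs o_4=3)
t=5: δ = [2.682e-07, 1.006e-07, 7.544e-08, 5.658e-08]  ψ = [0, 2, 1, 3]  (obs o_5=2)
backtrack: best end state = 0; path = [3, 3, 0, 0, 0, 0]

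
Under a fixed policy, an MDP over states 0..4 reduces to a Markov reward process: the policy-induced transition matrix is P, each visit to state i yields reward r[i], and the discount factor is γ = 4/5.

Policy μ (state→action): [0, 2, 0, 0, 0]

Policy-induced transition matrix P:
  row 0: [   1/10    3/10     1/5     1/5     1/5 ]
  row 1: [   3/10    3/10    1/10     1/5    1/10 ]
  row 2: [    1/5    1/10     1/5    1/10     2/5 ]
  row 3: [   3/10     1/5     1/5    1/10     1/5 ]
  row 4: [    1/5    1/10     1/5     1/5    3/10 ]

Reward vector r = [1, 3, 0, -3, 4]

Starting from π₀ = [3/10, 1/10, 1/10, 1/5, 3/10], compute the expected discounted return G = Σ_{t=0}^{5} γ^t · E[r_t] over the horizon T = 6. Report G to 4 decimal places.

t=0: π = [0.3000, 0.1000, 0.1000, 0.2000, 0.3000], E[r] = 1.2000, γ^t·E[r] = 1.200000, running G = 1.200000
t=1: π = [0.2000, 0.2000, 0.1900, 0.1700, 0.2400], E[r] = 1.2500, γ^t·E[r] = 1.000000, running G = 2.200000
t=2: π = [0.2170, 0.1970, 0.1800, 0.1640, 0.2420], E[r] = 1.2840, γ^t·E[r] = 0.821760, running G = 3.021760
t=3: π = [0.2144, 0.1992, 0.1803, 0.1656, 0.2405], E[r] = 1.2772, γ^t·E[r] = 0.653926, running G = 3.675686
t=4: π = [0.2150, 0.1993, 0.1801, 0.1654, 0.2402], E[r] = 1.2774, γ^t·E[r] = 0.523227, running G = 4.198914
t=5: π = [0.2150, 0.1994, 0.1801, 0.1655, 0.2401], E[r] = 1.2773, γ^t·E[r] = 0.418531, running G = 4.617444

G = 4.6174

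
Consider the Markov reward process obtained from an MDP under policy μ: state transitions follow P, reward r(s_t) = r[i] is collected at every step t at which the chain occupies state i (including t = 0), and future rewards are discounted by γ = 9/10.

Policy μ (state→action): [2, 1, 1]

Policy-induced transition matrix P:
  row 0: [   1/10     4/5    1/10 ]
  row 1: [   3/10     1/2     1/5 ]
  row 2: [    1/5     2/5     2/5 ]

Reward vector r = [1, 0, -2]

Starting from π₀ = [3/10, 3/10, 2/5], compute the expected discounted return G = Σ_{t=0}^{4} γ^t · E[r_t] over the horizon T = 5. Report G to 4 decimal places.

t=0: π = [0.3000, 0.3000, 0.4000], E[r] = -0.5000, γ^t·E[r] = -0.500000, running G = -0.500000
t=1: π = [0.2000, 0.5500, 0.2500], E[r] = -0.3000, γ^t·E[r] = -0.270000, running G = -0.770000
t=2: π = [0.2350, 0.5350, 0.2300], E[r] = -0.2250, γ^t·E[r] = -0.182250, running G = -0.952250
t=3: π = [0.2300, 0.5475, 0.2225], E[r] = -0.2150, γ^t·E[r] = -0.156735, running G = -1.108985
t=4: π = [0.2318, 0.5468, 0.2215], E[r] = -0.2113, γ^t·E[r] = -0.138601, running G = -1.247586

G = -1.2476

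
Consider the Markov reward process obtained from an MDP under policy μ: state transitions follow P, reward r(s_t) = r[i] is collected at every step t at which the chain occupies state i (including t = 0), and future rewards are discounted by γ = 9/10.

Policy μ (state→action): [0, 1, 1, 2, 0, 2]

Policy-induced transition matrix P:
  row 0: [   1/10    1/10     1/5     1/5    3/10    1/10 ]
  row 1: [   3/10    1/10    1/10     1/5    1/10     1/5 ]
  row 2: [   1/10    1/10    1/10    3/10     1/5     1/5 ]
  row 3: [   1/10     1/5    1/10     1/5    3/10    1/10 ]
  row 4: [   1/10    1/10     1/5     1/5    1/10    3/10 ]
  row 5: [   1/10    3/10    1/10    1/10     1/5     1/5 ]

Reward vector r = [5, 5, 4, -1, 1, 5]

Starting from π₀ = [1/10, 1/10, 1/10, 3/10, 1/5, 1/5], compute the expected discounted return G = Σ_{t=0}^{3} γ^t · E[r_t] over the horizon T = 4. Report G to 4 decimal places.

t=0: π = [0.1000, 0.1000, 0.1000, 0.3000, 0.2000, 0.2000], E[r] = 2.3000, γ^t·E[r] = 2.300000, running G = 2.300000
t=1: π = [0.1200, 0.1700, 0.1300, 0.1900, 0.2100, 0.1800], E[r] = 2.8900, γ^t·E[r] = 2.601000, running G = 4.901000
t=2: π = [0.1340, 0.1550, 0.1330, 0.1950, 0.1930, 0.1900], E[r] = 2.9250, γ^t·E[r] = 2.369250, running G = 7.270250
t=3: π = [0.1310, 0.1575, 0.1327, 0.1943, 0.1981, 0.1864], E[r] = 2.9091, γ^t·E[r] = 2.120734, running G = 9.390984

G = 9.3910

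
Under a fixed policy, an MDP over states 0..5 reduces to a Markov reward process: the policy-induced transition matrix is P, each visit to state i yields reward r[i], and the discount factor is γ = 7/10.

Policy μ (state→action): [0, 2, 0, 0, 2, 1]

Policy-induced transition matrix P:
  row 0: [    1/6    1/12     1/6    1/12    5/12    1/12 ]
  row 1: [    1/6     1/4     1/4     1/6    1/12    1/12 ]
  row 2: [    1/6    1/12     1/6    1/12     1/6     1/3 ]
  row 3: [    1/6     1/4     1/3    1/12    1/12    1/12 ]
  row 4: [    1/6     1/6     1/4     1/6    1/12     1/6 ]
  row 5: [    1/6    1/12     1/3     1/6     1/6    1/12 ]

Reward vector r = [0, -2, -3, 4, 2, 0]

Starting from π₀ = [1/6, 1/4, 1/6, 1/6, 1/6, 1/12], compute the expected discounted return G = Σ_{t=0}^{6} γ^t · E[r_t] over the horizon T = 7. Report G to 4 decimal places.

t=0: π = [0.1667, 0.2500, 0.1667, 0.1667, 0.1667, 0.0833], E[r] = 0.0000, γ^t·E[r] = 0.000000, running G = 0.000000
t=1: π = [0.1667, 0.1667, 0.2431, 0.1250, 0.1597, 0.1389], E[r] = -0.2431, γ^t·E[r] = -0.170139, running G = -0.170139
t=2: π = [0.1667, 0.1453, 0.2378, 0.1221, 0.1707, 0.1574], E[r] = -0.1742, γ^t·E[r] = -0.085353, running G = -0.255492
t=3: π = [0.1667, 0.1421, 0.2396, 0.1228, 0.1718, 0.1570], E[r] = -0.1682, γ^t·E[r] = -0.057696, running G = -0.313188
t=4: π = [0.1667, 0.1418, 0.2395, 0.1226, 0.1719, 0.1575], E[r] = -0.1678, γ^t·E[r] = -0.040287, running G = -0.353475
t=5: π = [0.1667, 0.1417, 0.2395, 0.1226, 0.1720, 0.1575], E[r] = -0.1676, γ^t·E[r] = -0.028164, running G = -0.381639
t=6: π = [0.1667, 0.1417, 0.2395, 0.1226, 0.1720, 0.1575], E[r] = -0.1676, γ^t·E[r] = -0.019715, running G = -0.401354

G = -0.4014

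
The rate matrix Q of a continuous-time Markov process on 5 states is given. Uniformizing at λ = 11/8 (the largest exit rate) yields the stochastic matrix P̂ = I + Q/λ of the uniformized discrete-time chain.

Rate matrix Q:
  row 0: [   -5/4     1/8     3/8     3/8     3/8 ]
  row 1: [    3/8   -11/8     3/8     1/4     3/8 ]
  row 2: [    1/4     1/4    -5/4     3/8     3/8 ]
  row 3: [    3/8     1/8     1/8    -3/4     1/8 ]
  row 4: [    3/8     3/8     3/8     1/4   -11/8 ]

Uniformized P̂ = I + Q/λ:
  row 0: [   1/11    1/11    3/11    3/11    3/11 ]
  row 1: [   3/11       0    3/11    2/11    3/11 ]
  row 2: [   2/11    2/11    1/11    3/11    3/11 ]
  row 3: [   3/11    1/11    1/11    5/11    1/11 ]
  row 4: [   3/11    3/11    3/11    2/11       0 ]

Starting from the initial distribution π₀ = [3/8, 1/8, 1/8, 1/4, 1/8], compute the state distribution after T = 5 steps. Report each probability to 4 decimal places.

π = [0.2166, 0.1272, 0.1846, 0.3001, 0.1715]

t=0: π = [0.3750, 0.1250, 0.1250, 0.2500, 0.1250]
t=1: π = [0.1932, 0.1136, 0.2045, 0.2955, 0.1932]
t=2: π = [0.2190, 0.1343, 0.1818, 0.2986, 0.1663]
t=3: π = [0.2164, 0.1255, 0.1854, 0.2997, 0.1731]
t=4: π = [0.2165, 0.1278, 0.1845, 0.3001, 0.1710]
t=5: π = [0.2166, 0.1272, 0.1846, 0.3001, 0.1715]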